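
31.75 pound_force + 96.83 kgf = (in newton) 1091. Check: 1 pound_force = 4.4482216 N, so 31.75 pound_force = 31.75 * 4.4482216 = 141.23104 N. 1 kgf = 9.80665 N, so 96.83 kgf = 96.83 * 9.80665 = 949.57792 N. Sum: 141.23104 + 949.57792 = 1090.809 N. 1090.809 N = 1090.809 newton ≈ 1091 newton (4 s.f.).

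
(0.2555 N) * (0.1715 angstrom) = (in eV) 0.2555 N is already in N. 1 angstrom = 1e-10 m, so 0.1715 angstrom = 0.1715 * 1e-10 = 1.715e-11 m. Combine: 0.2555 N * 1.715e-11 m = 4.381825e-12 J. 1 eV = 1.6021766e-19 J, so 4.381825e-12 J = 4.381825e-12 / 1.6021766e-19 = 27349201 eV ≈ 2.735e+07 eV (4 s.f.). Final answer: 2.735e+07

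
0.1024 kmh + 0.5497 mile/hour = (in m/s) 1 kmh = 0.27777778 m/s, so 0.1024 kmh = 0.1024 * 0.27777778 = 0.028444444 m/s. 1 mile/hour = 0.44704 m/s, so 0.5497 mile/hour = 0.5497 * 0.44704 = 0.24573789 m/s. Sum: 0.028444444 + 0.24573789 = 0.27418233 m/s. Result: 0.27418233 m/s ≈ 0.2742 m/s (4 s.f.). Final answer: 0.2742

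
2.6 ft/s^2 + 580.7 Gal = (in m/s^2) 6.599. Check: 1 ft/s^2 = 0.3048 m/s^2, so 2.6 ft/s^2 = 2.6 * 0.3048 = 0.79248 m/s^2. 1 Gal = 0.01 m/s^2, so 580.7 Gal = 580.7 * 0.01 = 5.807 m/s^2. Sum: 0.79248 + 5.807 = 6.59948 m/s^2. Result: 6.59948 m/s^2 ≈ 6.599 m/s^2 (4 s.f.).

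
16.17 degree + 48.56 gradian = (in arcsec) 2.155e+05. Check: 1 degree = 0.017453293 rad, so 16.17 degree = 16.17 * 0.017453293 = 0.28221974 rad. 1 gradian = 0.015707963 rad, so 48.56 gradian = 48.56 * 0.015707963 = 0.7627787 rad. Sum: 0.28221974 + 0.7627787 = 1.0449984 rad. 1 arcsec = 4.8481368e-06 rad, so 1.0449984 rad = 1.0449984 / 4.8481368e-06 = 215546.4 arcsec ≈ 2.155e+05 arcsec (4 s.f.).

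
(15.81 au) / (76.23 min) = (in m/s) 5.171e+08. Check: 1 au = 1.4959787e+11 m, so 15.81 au = 15.81 * 1.4959787e+11 = 2.3651423e+12 m. 1 min = 60 s, so 76.23 min = 76.23 * 60 = 4573.8 s. Combine: 2.3651423e+12 m / 4573.8 s = 5.1710664e+08 m/s. Result: 5.1710664e+08 m/s ≈ 5.171e+08 m/s (4 s.f.).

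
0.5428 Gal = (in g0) 0.0005535. Check: 1 Gal = 0.01 m/s^2, so 0.5428 Gal = 0.5428 * 0.01 = 0.005428 m/s^2. 1 g0 = 9.80665 m/s^2, so 0.005428 m/s^2 = 0.005428 / 9.80665 = 0.00055350196 g0 ≈ 0.0005535 g0 (4 s.f.).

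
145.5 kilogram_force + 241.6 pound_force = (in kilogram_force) 255.1. Check: 1 kilogram_force = 9.80665 N, so 145.5 kilogram_force = 145.5 * 9.80665 = 1426.8676 N. 1 pound_force = 4.4482216 N, so 241.6 pound_force = 241.6 * 4.4482216 = 1074.6903 N. Sum: 1426.8676 + 1074.6903 = 2501.5579 N. 1 kilogram_force = 9.80665 N, so 2501.5579 N = 2501.5579 / 9.80665 = 255.08792 kilogram_force ≈ 255.1 kilogram_force (4 s.f.).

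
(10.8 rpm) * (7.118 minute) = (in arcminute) 1.66e+06. Check: 1 rpm = 0.10471976 rad/s, so 10.8 rpm = 10.8 * 0.10471976 = 1.1309734 rad/s. 1 minute = 60 s, so 7.118 minute = 7.118 * 60 = 427.08 s. Combine: 1.1309734 rad/s * 427.08 s = 483.0161 rad. 1 arcminute = 0.00029088821 rad, so 483.0161 rad = 483.0161 / 0.00029088821 = 1660487 arcminute ≈ 1.66e+06 arcminute (4 s.f.).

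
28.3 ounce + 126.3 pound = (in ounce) 2049. Check: 1 ounce = 0.028349523 kg, so 28.3 ounce = 28.3 * 0.028349523 = 0.8022915 kg. 1 pound = 0.45359237 kg, so 126.3 pound = 126.3 * 0.45359237 = 57.288716 kg. Sum: 0.8022915 + 57.288716 = 58.091008 kg. 1 ounce = 0.028349523 kg, so 58.091008 kg = 58.091008 / 0.028349523 = 2049.1 ounce ≈ 2049 ounce (4 s.f.).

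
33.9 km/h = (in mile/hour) 1 km/h = 0.27777778 m/s, so 33.9 km/h = 33.9 * 0.27777778 = 9.4166667 m/s. 1 mile/hour = 0.44704 m/s, so 9.4166667 m/s = 9.4166667 / 0.44704 = 21.064483 mile/hour ≈ 21.06 mile/hour (4 s.f.). Final answer: 21.06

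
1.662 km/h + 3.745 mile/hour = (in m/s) 2.136. Check: 1 km/h = 0.27777778 m/s, so 1.662 km/h = 1.662 * 0.27777778 = 0.46166667 m/s. 1 mile/hour = 0.44704 m/s, so 3.745 mile/hour = 3.745 * 0.44704 = 1.6741648 m/s. Sum: 0.46166667 + 1.6741648 = 2.1358315 m/s. Result: 2.1358315 m/s ≈ 2.136 m/s (4 s.f.).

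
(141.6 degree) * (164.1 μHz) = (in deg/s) 1 degree = 0.017453293 rad, so 141.6 degree = 141.6 * 0.017453293 = 2.4713862 rad. 1 μHz = 1e-06 Hz, so 164.1 μHz = 164.1 * 1e-06 = 0.0001641 Hz. Combine: 2.4713862 rad * 0.0001641 Hz = 0.00040555448 rad/s. 1 deg/s = 0.017453293 rad/s, so 0.00040555448 rad/s = 0.00040555448 / 0.017453293 = 0.02323656 deg/s ≈ 0.02324 deg/s (4 s.f.). Final answer: 0.02324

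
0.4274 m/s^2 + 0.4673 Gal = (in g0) 0.4274 m/s^2 is already in m/s^2. 1 Gal = 0.01 m/s^2, so 0.4673 Gal = 0.4673 * 0.01 = 0.004673 m/s^2. Sum: 0.4274 + 0.004673 = 0.432073 m/s^2. 1 g0 = 9.80665 m/s^2, so 0.432073 m/s^2 = 0.432073 / 9.80665 = 0.044059184 g0 ≈ 0.04406 g0 (4 s.f.). Final answer: 0.04406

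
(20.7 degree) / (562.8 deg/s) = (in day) 4.257e-07. Check: 1 degree = 0.017453293 rad, so 20.7 degree = 20.7 * 0.017453293 = 0.36128316 rad. 1 deg/s = 0.017453293 rad/s, so 562.8 deg/s = 562.8 * 0.017453293 = 9.822713 rad/s. Combine: 0.36128316 rad / 9.822713 rad/s = 0.036780384 s. 1 day = 86400 s, so 0.036780384 s = 0.036780384 / 86400 = 4.2569889e-07 day ≈ 4.257e-07 day (4 s.f.).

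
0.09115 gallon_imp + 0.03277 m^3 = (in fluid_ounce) 1 gallon_imp = 0.00454609 m^3, so 0.09115 gallon_imp = 0.09115 * 0.00454609 = 0.0004143761 m^3. 0.03277 m^3 is already in m^3. Sum: 0.0004143761 + 0.03277 = 0.033184376 m^3. 1 fluid_ounce = 2.957353e-05 m^3, so 0.033184376 m^3 = 0.033184376 / 2.957353e-05 = 1122.0972 fluid_ounce ≈ 1122 fluid_ounce (4 s.f.). Final answer: 1122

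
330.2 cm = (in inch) 130. Check: 1 cm = 0.01 m, so 330.2 cm = 330.2 * 0.01 = 3.302 m. 1 inch = 0.0254 m, so 3.302 m = 3.302 / 0.0254 = 130 inch.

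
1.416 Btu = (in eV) 1 Btu = 1055.0559 J, so 1.416 Btu = 1.416 * 1055.0559 = 1493.9591 J. 1 eV = 1.6021766e-19 J, so 1493.9591 J = 1493.9591 / 1.6021766e-19 = 9.3245592e+21 eV ≈ 9.325e+21 eV (4 s.f.). Final answer: 9.325e+21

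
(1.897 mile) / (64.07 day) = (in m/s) 1 mile = 1609.344 m, so 1.897 mile = 1.897 * 1609.344 = 3052.9256 m. 1 day = 86400 s, so 64.07 day = 64.07 * 86400 = 5535648 s. Combine: 3052.9256 m / 5535648 s = 0.00055150284 m/s. Result: 0.00055150284 m/s ≈ 0.0005515 m/s (4 s.f.). Final answer: 0.0005515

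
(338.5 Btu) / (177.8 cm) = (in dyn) 1 Btu = 1055.0559 J, so 338.5 Btu = 338.5 * 1055.0559 = 357136.41 J. 1 cm = 0.01 m, so 177.8 cm = 177.8 * 0.01 = 1.778 m. Combine: 357136.41 J / 1.778 m = 200864.12 N. 1 dyn = 1e-05 N, so 200864.12 N = 200864.12 / 1e-05 = 2.0086412e+10 dyn ≈ 2.009e+10 dyn (4 s.f.). Final answer: 2.009e+10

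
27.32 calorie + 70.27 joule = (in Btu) 0.1749. Check: 1 calorie = 4.184 J, so 27.32 calorie = 27.32 * 4.184 = 114.30688 J. 70.27 joule = 70.27 J. Sum: 114.30688 + 70.27 = 184.57688 J. 1 Btu = 1055.0559 J, so 184.57688 J = 184.57688 / 1055.0559 = 0.17494513 Btu ≈ 0.1749 Btu (4 s.f.).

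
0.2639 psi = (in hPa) 18.2. Check: 1 psi = 6894.7573 Pa, so 0.2639 psi = 0.2639 * 6894.7573 = 1819.5264 Pa. 1 hPa = 100 Pa, so 1819.5264 Pa = 1819.5264 / 100 = 18.195264 hPa ≈ 18.2 hPa (4 s.f.).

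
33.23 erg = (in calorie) 1 erg = 1e-07 J, so 33.23 erg = 33.23 * 1e-07 = 3.323e-06 J. 1 calorie = 4.184 J, so 3.323e-06 J = 3.323e-06 / 4.184 = 7.9421606e-07 calorie ≈ 7.942e-07 calorie (4 s.f.). Final answer: 7.942e-07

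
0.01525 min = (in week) 1.513e-06. Check: 1 min = 60 s, so 0.01525 min = 0.01525 * 60 = 0.915 s. 1 week = 604800 s, so 0.915 s = 0.915 / 604800 = 1.5128968e-06 week ≈ 1.513e-06 week (4 s.f.).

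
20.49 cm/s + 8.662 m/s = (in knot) 17.24. Check: 1 cm/s = 0.01 m/s, so 20.49 cm/s = 20.49 * 0.01 = 0.2049 m/s. 8.662 m/s is already in m/s. Sum: 0.2049 + 8.662 = 8.8669 m/s. 1 knot = 0.51444444 m/s, so 8.8669 m/s = 8.8669 / 0.51444444 = 17.235875 knot ≈ 17.24 knot (4 s.f.).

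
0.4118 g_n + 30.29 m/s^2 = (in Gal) 1 g_n = 9.80665 m/s^2, so 0.4118 g_n = 0.4118 * 9.80665 = 4.0383785 m/s^2. 30.29 m/s^2 is already in m/s^2. Sum: 4.0383785 + 30.29 = 34.328378 m/s^2. 1 Gal = 0.01 m/s^2, so 34.328378 m/s^2 = 34.328378 / 0.01 = 3432.8378 Gal ≈ 3433 Gal (4 s.f.). Final answer: 3433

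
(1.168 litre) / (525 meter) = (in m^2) 2.225e-06. Check: 1 litre = 0.001 m^3, so 1.168 litre = 1.168 * 0.001 = 0.001168 m^3. 525 meter = 525 m. Combine: 0.001168 m^3 / 525 m = 2.2247619e-06 m^2. Result: 2.2247619e-06 m^2 ≈ 2.225e-06 m^2 (4 s.f.).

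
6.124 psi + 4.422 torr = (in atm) 0.4225. Check: 1 psi = 6894.7573 Pa, so 6.124 psi = 6.124 * 6894.7573 = 42223.494 Pa. 1 torr = 133.32237 Pa, so 4.422 torr = 4.422 * 133.32237 = 589.55151 Pa. Sum: 42223.494 + 589.55151 = 42813.045 Pa. 1 atm = 101325 Pa, so 42813.045 Pa = 42813.045 / 101325 = 0.4225319 atm ≈ 0.4225 atm (4 s.f.).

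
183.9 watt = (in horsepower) 0.2466. Check: 183.9 watt = 183.9 W. 1 horsepower = 745.69987 W, so 183.9 W = 183.9 / 745.69987 = 0.24661396 horsepower ≈ 0.2466 horsepower (4 s.f.).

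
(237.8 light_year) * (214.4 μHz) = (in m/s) 4.823e+14. Check: 1 light_year = 9.4607305e+15 m, so 237.8 light_year = 237.8 * 9.4607305e+15 = 2.2497617e+18 m. 1 μHz = 1e-06 Hz, so 214.4 μHz = 214.4 * 1e-06 = 0.0002144 Hz. Combine: 2.2497617e+18 m * 0.0002144 Hz = 4.8234891e+14 m/s. Result: 4.8234891e+14 m/s ≈ 4.823e+14 m/s (4 s.f.).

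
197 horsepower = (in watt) 1.469e+05. Check: 1 horsepower = 745.69987 W, so 197 horsepower = 197 * 745.69987 = 146902.87 W. 146902.87 W = 146902.87 watt ≈ 1.469e+05 watt (4 s.f.).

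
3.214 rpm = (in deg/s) 19.28. Check: 1 rpm = 0.10471976 rad/s, so 3.214 rpm = 3.214 * 0.10471976 = 0.33656929 rad/s. 1 deg/s = 0.017453293 rad/s, so 0.33656929 rad/s = 0.33656929 / 0.017453293 = 19.284 deg/s ≈ 19.28 deg/s (4 s.f.).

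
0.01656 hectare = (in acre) 0.04092. Check: 1 hectare = 10000 m^2, so 0.01656 hectare = 0.01656 * 10000 = 165.6 m^2. 1 acre = 4046.8564 m^2, so 165.6 m^2 = 165.6 / 4046.8564 = 0.040920651 acre ≈ 0.04092 acre (4 s.f.).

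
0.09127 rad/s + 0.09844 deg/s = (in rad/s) 0.09299. Check: 0.09127 rad/s is already in rad/s. 1 deg/s = 0.017453293 rad/s, so 0.09844 deg/s = 0.09844 * 0.017453293 = 0.0017181021 rad/s. Sum: 0.09127 + 0.0017181021 = 0.092988102 rad/s. Result: 0.092988102 rad/s ≈ 0.09299 rad/s (4 s.f.).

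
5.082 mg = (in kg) 1 mg = 1e-06 kg, so 5.082 mg = 5.082 * 1e-06 = 5.082e-06 kg. Result: 5.082e-06 kg. Final answer: 5.082e-06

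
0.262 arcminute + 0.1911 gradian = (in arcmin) 1 arcminute = 0.00029088821 rad, so 0.262 arcminute = 0.262 * 0.00029088821 = 7.6212711e-05 rad. 1 gradian = 0.015707963 rad, so 0.1911 gradian = 0.1911 * 0.015707963 = 0.0030017918 rad. Sum: 7.6212711e-05 + 0.0030017918 = 0.0030780045 rad. 1 arcmin = 0.00029088821 rad, so 0.0030780045 rad = 0.0030780045 / 0.00029088821 = 10.5814 arcmin ≈ 10.58 arcmin (4 s.f.). Final answer: 10.58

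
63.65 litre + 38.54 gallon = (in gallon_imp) 46.09. Check: 1 litre = 0.001 m^3, so 63.65 litre = 63.65 * 0.001 = 0.06365 m^3. 1 gallon = 0.0037854118 m^3, so 38.54 gallon = 38.54 * 0.0037854118 = 0.14588977 m^3. Sum: 0.06365 + 0.14588977 = 0.20953977 m^3. 1 gallon_imp = 0.00454609 m^3, so 0.20953977 m^3 = 0.20953977 / 0.00454609 = 46.092306 gallon_imp ≈ 46.09 gallon_imp (4 s.f.).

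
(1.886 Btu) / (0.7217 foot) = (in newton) 1 Btu = 1055.0559 J, so 1.886 Btu = 1.886 * 1055.0559 = 1989.8353 J. 1 foot = 0.3048 m, so 0.7217 foot = 0.7217 * 0.3048 = 0.21997416 m. Combine: 1989.8353 J / 0.21997416 m = 9045.7685 N. 9045.7685 N = 9045.7685 newton ≈ 9046 newton (4 s.f.). Final answer: 9046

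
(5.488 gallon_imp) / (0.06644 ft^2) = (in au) 1 gallon_imp = 0.00454609 m^3, so 5.488 gallon_imp = 5.488 * 0.00454609 = 0.024948942 m^3. 1 ft^2 = 0.09290304 m^2, so 0.06644 ft^2 = 0.06644 * 0.09290304 = 0.006172478 m^2. Combine: 0.024948942 m^3 / 0.006172478 m^2 = 4.0419653 m. 1 au = 1.4959787e+11 m, so 4.0419653 m = 4.0419653 / 1.4959787e+11 = 2.7018869e-11 au ≈ 2.702e-11 au (4 s.f.). Final answer: 2.702e-11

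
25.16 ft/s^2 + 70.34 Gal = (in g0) 1 ft/s^2 = 0.3048 m/s^2, so 25.16 ft/s^2 = 25.16 * 0.3048 = 7.668768 m/s^2. 1 Gal = 0.01 m/s^2, so 70.34 Gal = 70.34 * 0.01 = 0.7034 m/s^2. Sum: 7.668768 + 0.7034 = 8.372168 m/s^2. 1 g0 = 9.80665 m/s^2, so 8.372168 m/s^2 = 8.372168 / 9.80665 = 0.85372354 g0 ≈ 0.8537 g0 (4 s.f.). Final answer: 0.8537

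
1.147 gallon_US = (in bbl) 0.02731. Check: 1 gallon_US = 0.0037854118 m^3, so 1.147 gallon_US = 1.147 * 0.0037854118 = 0.0043418673 m^3. 1 bbl = 0.15898729 m^3, so 0.0043418673 m^3 = 0.0043418673 / 0.15898729 = 0.027309524 bbl ≈ 0.02731 bbl (4 s.f.).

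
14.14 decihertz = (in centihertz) 141.4. Check: 1 decihertz = 0.1 Hz, so 14.14 decihertz = 14.14 * 0.1 = 1.414 Hz. 1 centihertz = 0.01 Hz, so 1.414 Hz = 1.414 / 0.01 = 141.4 centihertz.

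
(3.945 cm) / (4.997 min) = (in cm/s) 0.01316. Check: 1 cm = 0.01 m, so 3.945 cm = 3.945 * 0.01 = 0.03945 m. 1 min = 60 s, so 4.997 min = 4.997 * 60 = 299.82 s. Combine: 0.03945 m / 299.82 s = 0.00013157895 m/s. 1 cm/s = 0.01 m/s, so 0.00013157895 m/s = 0.00013157895 / 0.01 = 0.013157895 cm/s ≈ 0.01316 cm/s (4 s.f.).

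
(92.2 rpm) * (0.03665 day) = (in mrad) 1 rpm = 0.10471976 rad/s, so 92.2 rpm = 92.2 * 0.10471976 = 9.6551614 rad/s. 1 day = 86400 s, so 0.03665 day = 0.03665 * 86400 = 3166.56 s. Combine: 9.6551614 rad/s * 3166.56 s = 30573.648 rad. 1 mrad = 0.001 rad, so 30573.648 rad = 30573.648 / 0.001 = 30573648 mrad ≈ 3.057e+07 mrad (4 s.f.). Final answer: 3.057e+07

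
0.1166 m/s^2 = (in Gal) 1 Gal = 0.01 m/s^2, so 0.1166 m/s^2 = 0.1166 / 0.01 = 11.66 Gal. Final answer: 11.66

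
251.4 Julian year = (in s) 1 Julian year = 31557600 s, so 251.4 Julian year = 251.4 * 31557600 = 7.9335806e+09 s. Result: 7.9335806e+09 s ≈ 7.934e+09 s (4 s.f.). Final answer: 7.934e+09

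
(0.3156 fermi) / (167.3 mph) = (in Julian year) 1.337e-25. Check: 1 fermi = 1e-15 m, so 0.3156 fermi = 0.3156 * 1e-15 = 3.156e-16 m. 1 mph = 0.44704 m/s, so 167.3 mph = 167.3 * 0.44704 = 74.789792 m/s. Combine: 3.156e-16 m / 74.789792 m/s = 4.2198272e-18 s. 1 Julian year = 31557600 s, so 4.2198272e-18 s = 4.2198272e-18 / 31557600 = 1.3371826e-25 Julian year ≈ 1.337e-25 Julian year (4 s.f.).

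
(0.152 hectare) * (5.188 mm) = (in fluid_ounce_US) 2.666e+05. Check: 1 hectare = 10000 m^2, so 0.152 hectare = 0.152 * 10000 = 1520 m^2. 1 mm = 0.001 m, so 5.188 mm = 5.188 * 0.001 = 0.005188 m. Combine: 1520 m^2 * 0.005188 m = 7.88576 m^3. 1 fluid_ounce_US = 2.957353e-05 m^3, so 7.88576 m^3 = 7.88576 / 2.957353e-05 = 266649.27 fluid_ounce_US ≈ 2.666e+05 fluid_ounce_US (4 s.f.).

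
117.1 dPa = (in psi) 0.001698. Check: 1 dPa = 0.1 Pa, so 117.1 dPa = 117.1 * 0.1 = 11.71 Pa. 1 psi = 6894.7573 Pa, so 11.71 Pa = 11.71 / 6894.7573 = 0.0016983919 psi ≈ 0.001698 psi (4 s.f.).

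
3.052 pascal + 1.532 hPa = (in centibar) 0.1563. Check: 3.052 pascal = 3.052 Pa. 1 hPa = 100 Pa, so 1.532 hPa = 1.532 * 100 = 153.2 Pa. Sum: 3.052 + 153.2 = 156.252 Pa. 1 centibar = 1000 Pa, so 156.252 Pa = 156.252 / 1000 = 0.156252 centibar ≈ 0.1563 centibar (4 s.f.).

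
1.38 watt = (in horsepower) 1.38 watt = 1.38 W. 1 horsepower = 745.69987 W, so 1.38 W = 1.38 / 745.69987 = 0.0018506105 horsepower ≈ 0.001851 horsepower (4 s.f.). Final answer: 0.001851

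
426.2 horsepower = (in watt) 3.178e+05. Check: 1 horsepower = 745.69987 W, so 426.2 horsepower = 426.2 * 745.69987 = 317817.29 W. 317817.29 W = 317817.29 watt ≈ 3.178e+05 watt (4 s.f.).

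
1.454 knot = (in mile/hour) 1 knot = 0.51444444 m/s, so 1.454 knot = 1.454 * 0.51444444 = 0.74800222 m/s. 1 mile/hour = 0.44704 m/s, so 0.74800222 m/s = 0.74800222 / 0.44704 = 1.6732333 mile/hour ≈ 1.673 mile/hour (4 s.f.). Final answer: 1.673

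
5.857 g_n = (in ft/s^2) 1 g_n = 9.80665 m/s^2, so 5.857 g_n = 5.857 * 9.80665 = 57.437549 m/s^2. 1 ft/s^2 = 0.3048 m/s^2, so 57.437549 m/s^2 = 57.437549 / 0.3048 = 188.4434 ft/s^2 ≈ 188.4 ft/s^2 (4 s.f.). Final answer: 188.4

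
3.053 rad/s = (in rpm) 1 rpm = 0.10471976 rad/s, so 3.053 rad/s = 3.053 / 0.10471976 = 29.154002 rpm ≈ 29.15 rpm (4 s.f.). Final answer: 29.15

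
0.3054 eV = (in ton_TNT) 1.169e-29. Check: 1 eV = 1.6021766e-19 J, so 0.3054 eV = 0.3054 * 1.6021766e-19 = 4.8930474e-20 J. 1 ton_TNT = 4.184e+09 J, so 4.8930474e-20 J = 4.8930474e-20 / 4.184e+09 = 1.1694664e-29 ton_TNT ≈ 1.169e-29 ton_TNT (4 s.f.).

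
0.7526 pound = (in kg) 0.3414. Check: 1 pound = 0.45359237 kg, so 0.7526 pound = 0.7526 * 0.45359237 = 0.34137362 kg. Result: 0.34137362 kg ≈ 0.3414 kg (4 s.f.).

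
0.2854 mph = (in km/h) 0.4593. Check: 1 mph = 0.44704 m/s, so 0.2854 mph = 0.2854 * 0.44704 = 0.12758522 m/s. 1 km/h = 0.27777778 m/s, so 0.12758522 m/s = 0.12758522 / 0.27777778 = 0.45930678 km/h ≈ 0.4593 km/h (4 s.f.).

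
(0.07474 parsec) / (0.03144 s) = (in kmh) 1 parsec = 3.0856776e+16 m, so 0.07474 parsec = 0.07474 * 3.0856776e+16 = 2.3062354e+15 m. 0.03144 s is already in s. Combine: 2.3062354e+15 m / 0.03144 s = 7.3353544e+16 m/s. 1 kmh = 0.27777778 m/s, so 7.3353544e+16 m/s = 7.3353544e+16 / 0.27777778 = 2.6407276e+17 kmh ≈ 2.641e+17 kmh (4 s.f.). Final answer: 2.641e+17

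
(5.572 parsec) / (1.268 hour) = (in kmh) 1.356e+14. Check: 1 parsec = 3.0856776e+16 m, so 5.572 parsec = 5.572 * 3.0856776e+16 = 1.7193395e+17 m. 1 hour = 3600 s, so 1.268 hour = 1.268 * 3600 = 4564.8 s. Combine: 1.7193395e+17 m / 4564.8 s = 3.7665167e+13 m/s. 1 kmh = 0.27777778 m/s, so 3.7665167e+13 m/s = 3.7665167e+13 / 0.27777778 = 1.355946e+14 kmh ≈ 1.356e+14 kmh (4 s.f.).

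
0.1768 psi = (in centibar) 1.219. Check: 1 psi = 6894.7573 Pa, so 0.1768 psi = 0.1768 * 6894.7573 = 1218.9931 Pa. 1 centibar = 1000 Pa, so 1218.9931 Pa = 1218.9931 / 1000 = 1.2189931 centibar ≈ 1.219 centibar (4 s.f.).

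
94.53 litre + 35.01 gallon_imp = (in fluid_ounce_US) 8578. Check: 1 litre = 0.001 m^3, so 94.53 litre = 94.53 * 0.001 = 0.09453 m^3. 1 gallon_imp = 0.00454609 m^3, so 35.01 gallon_imp = 35.01 * 0.00454609 = 0.15915861 m^3. Sum: 0.09453 + 0.15915861 = 0.25368861 m^3. 1 fluid_ounce_US = 2.957353e-05 m^3, so 0.25368861 m^3 = 0.25368861 / 2.957353e-05 = 8578.2324 fluid_ounce_US ≈ 8578 fluid_ounce_US (4 s.f.).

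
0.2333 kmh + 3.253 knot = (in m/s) 1 kmh = 0.27777778 m/s, so 0.2333 kmh = 0.2333 * 0.27777778 = 0.064805556 m/s. 1 knot = 0.51444444 m/s, so 3.253 knot = 3.253 * 0.51444444 = 1.6734878 m/s. Sum: 0.064805556 + 1.6734878 = 1.7382933 m/s. Result: 1.7382933 m/s ≈ 1.738 m/s (4 s.f.). Final answer: 1.738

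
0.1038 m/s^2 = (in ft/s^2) 1 ft/s^2 = 0.3048 m/s^2, so 0.1038 m/s^2 = 0.1038 / 0.3048 = 0.34055118 ft/s^2 ≈ 0.3406 ft/s^2 (4 s.f.). Final answer: 0.3406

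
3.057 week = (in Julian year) 1 week = 604800 s, so 3.057 week = 3.057 * 604800 = 1848873.6 s. 1 Julian year = 31557600 s, so 1848873.6 s = 1848873.6 / 31557600 = 0.058587269 Julian year ≈ 0.05859 Julian year (4 s.f.). Final answer: 0.05859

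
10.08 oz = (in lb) 0.63. Check: 1 oz = 0.028349523 kg, so 10.08 oz = 10.08 * 0.028349523 = 0.28576319 kg. 1 lb = 0.45359237 kg, so 0.28576319 kg = 0.28576319 / 0.45359237 = 0.63 lb.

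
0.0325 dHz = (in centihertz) 1 dHz = 0.1 Hz, so 0.0325 dHz = 0.0325 * 0.1 = 0.00325 Hz. 1 centihertz = 0.01 Hz, so 0.00325 Hz = 0.00325 / 0.01 = 0.325 centihertz. Final answer: 0.325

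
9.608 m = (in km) 0.009608. Check: 1 km = 1000 m, so 9.608 m = 9.608 / 1000 = 0.009608 km.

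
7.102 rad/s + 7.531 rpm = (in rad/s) 7.891. Check: 7.102 rad/s is already in rad/s. 1 rpm = 0.10471976 rad/s, so 7.531 rpm = 7.531 * 0.10471976 = 0.78864448 rad/s. Sum: 7.102 + 0.78864448 = 7.8906445 rad/s. Result: 7.8906445 rad/s ≈ 7.891 rad/s (4 s.f.).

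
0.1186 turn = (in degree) 42.7. Check: 1 turn = 6.2831853 rad, so 0.1186 turn = 0.1186 * 6.2831853 = 0.74518578 rad. 1 degree = 0.017453293 rad, so 0.74518578 rad = 0.74518578 / 0.017453293 = 42.696 degree ≈ 42.7 degree (4 s.f.).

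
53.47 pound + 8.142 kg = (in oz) 1 pound = 0.45359237 kg, so 53.47 pound = 53.47 * 0.45359237 = 24.253584 kg. 8.142 kg is already in kg. Sum: 24.253584 + 8.142 = 32.395584 kg. 1 oz = 0.028349523 kg, so 32.395584 kg = 32.395584 / 0.028349523 = 1142.7206 oz ≈ 1143 oz (4 s.f.). Final answer: 1143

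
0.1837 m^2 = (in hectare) 1.837e-05. Check: 1 hectare = 10000 m^2, so 0.1837 m^2 = 0.1837 / 10000 = 1.837e-05 hectare.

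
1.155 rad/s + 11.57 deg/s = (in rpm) 12.96. Check: 1.155 rad/s is already in rad/s. 1 deg/s = 0.017453293 rad/s, so 11.57 deg/s = 11.57 * 0.017453293 = 0.20193459 rad/s. Sum: 1.155 + 0.20193459 = 1.3569346 rad/s. 1 rpm = 0.10471976 rad/s, so 1.3569346 rad/s = 1.3569346 / 0.10471976 = 12.957771 rpm ≈ 12.96 rpm (4 s.f.).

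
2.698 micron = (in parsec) 1 micron = 1e-06 m, so 2.698 micron = 2.698 * 1e-06 = 2.698e-06 m. 1 parsec = 3.0856776e+16 m, so 2.698e-06 m = 2.698e-06 / 3.0856776e+16 = 8.7436225e-23 parsec ≈ 8.744e-23 parsec (4 s.f.). Final answer: 8.744e-23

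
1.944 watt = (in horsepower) 0.002607. Check: 1.944 watt = 1.944 W. 1 horsepower = 745.69987 W, so 1.944 W = 1.944 / 745.69987 = 0.0026069469 horsepower ≈ 0.002607 horsepower (4 s.f.).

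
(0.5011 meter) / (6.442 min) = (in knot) 0.00252. Check: 0.5011 meter = 0.5011 m. 1 min = 60 s, so 6.442 min = 6.442 * 60 = 386.52 s. Combine: 0.5011 m / 386.52 s = 0.00129644 m/s. 1 knot = 0.51444444 m/s, so 0.00129644 m/s = 0.00129644 / 0.51444444 = 0.0025200778 knot ≈ 0.00252 knot (4 s.f.).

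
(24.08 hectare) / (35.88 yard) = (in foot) 2.408e+04. Check: 1 hectare = 10000 m^2, so 24.08 hectare = 24.08 * 10000 = 240800 m^2. 1 yard = 0.9144 m, so 35.88 yard = 35.88 * 0.9144 = 32.808672 m. Combine: 240800 m^2 / 32.808672 m = 7339.5229 m. 1 foot = 0.3048 m, so 7339.5229 m = 7339.5229 / 0.3048 = 24079.8 foot ≈ 2.408e+04 foot (4 s.f.).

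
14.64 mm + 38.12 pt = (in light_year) 1 mm = 0.001 m, so 14.64 mm = 14.64 * 0.001 = 0.01464 m. 1 pt = 0.00035277778 m, so 38.12 pt = 38.12 * 0.00035277778 = 0.013447889 m. Sum: 0.01464 + 0.013447889 = 0.028087889 m. 1 light_year = 9.4607305e+15 m, so 0.028087889 m = 0.028087889 / 9.4607305e+15 = 2.9688922e-18 light_year ≈ 2.969e-18 light_year (4 s.f.). Final answer: 2.969e-18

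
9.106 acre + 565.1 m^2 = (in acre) 1 acre = 4046.8564 m^2, so 9.106 acre = 9.106 * 4046.8564 = 36850.675 m^2. 565.1 m^2 is already in m^2. Sum: 36850.675 + 565.1 = 37415.775 m^2. 1 acre = 4046.8564 m^2, so 37415.775 m^2 = 37415.775 / 4046.8564 = 9.2456393 acre ≈ 9.246 acre (4 s.f.). Final answer: 9.246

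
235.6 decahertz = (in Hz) 1 decahertz = 10 Hz, so 235.6 decahertz = 235.6 * 10 = 2356 Hz. Result: 2356 Hz. Final answer: 2356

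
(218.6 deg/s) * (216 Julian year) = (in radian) 2.601e+10. Check: 1 deg/s = 0.017453293 rad/s, so 218.6 deg/s = 218.6 * 0.017453293 = 3.8152897 rad/s. 1 Julian year = 31557600 s, so 216 Julian year = 216 * 31557600 = 6.8164416e+09 s. Combine: 3.8152897 rad/s * 6.8164416e+09 s = 2.60067e+10 rad. 2.60067e+10 rad = 2.60067e+10 radian ≈ 2.601e+10 radian (4 s.f.).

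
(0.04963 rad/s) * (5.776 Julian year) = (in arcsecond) 1.866e+12. Check: 0.04963 rad/s is already in rad/s. 1 Julian year = 31557600 s, so 5.776 Julian year = 5.776 * 31557600 = 1.822767e+08 s. Combine: 0.04963 rad/s * 1.822767e+08 s = 9046392.5 rad. 1 arcsecond = 4.8481368e-06 rad, so 9046392.5 rad = 9046392.5 / 4.8481368e-06 = 1.8659524e+12 arcsecond ≈ 1.866e+12 arcsecond (4 s.f.).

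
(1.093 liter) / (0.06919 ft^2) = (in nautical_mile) 9.181e-05. Check: 1 liter = 0.001 m^3, so 1.093 liter = 1.093 * 0.001 = 0.001093 m^3. 1 ft^2 = 0.09290304 m^2, so 0.06919 ft^2 = 0.06919 * 0.09290304 = 0.0064279613 m^2. Combine: 0.001093 m^3 / 0.0064279613 m^2 = 0.17003836 m. 1 nautical_mile = 1852 m, so 0.17003836 m = 0.17003836 / 1852 = 9.1813369e-05 nautical_mile ≈ 9.181e-05 nautical_mile (4 s.f.).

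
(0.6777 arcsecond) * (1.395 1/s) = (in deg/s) 1 arcsecond = 4.8481368e-06 rad, so 0.6777 arcsecond = 0.6777 * 4.8481368e-06 = 3.2855823e-06 rad. 1.395 1/s = 1.395 Hz. Combine: 3.2855823e-06 rad * 1.395 Hz = 4.5833873e-06 rad/s. 1 deg/s = 0.017453293 rad/s, so 4.5833873e-06 rad/s = 4.5833873e-06 / 0.017453293 = 0.00026260875 deg/s ≈ 0.0002626 deg/s (4 s.f.). Final answer: 0.0002626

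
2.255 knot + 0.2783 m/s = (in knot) 1 knot = 0.51444444 m/s, so 2.255 knot = 2.255 * 0.51444444 = 1.1600722 m/s. 0.2783 m/s is already in m/s. Sum: 1.1600722 + 0.2783 = 1.4383722 m/s. 1 knot = 0.51444444 m/s, so 1.4383722 m/s = 1.4383722 / 0.51444444 = 2.7959719 knot ≈ 2.796 knot (4 s.f.). Final answer: 2.796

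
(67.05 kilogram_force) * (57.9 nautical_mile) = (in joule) 1 kilogram_force = 9.80665 N, so 67.05 kilogram_force = 67.05 * 9.80665 = 657.53588 N. 1 nautical_mile = 1852 m, so 57.9 nautical_mile = 57.9 * 1852 = 107230.8 m. Combine: 657.53588 N * 107230.8 m = 70508099 J. 70508099 J = 70508099 joule ≈ 7.051e+07 joule (4 s.f.). Final answer: 7.051e+07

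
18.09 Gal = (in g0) 0.01845. Check: 1 Gal = 0.01 m/s^2, so 18.09 Gal = 18.09 * 0.01 = 0.1809 m/s^2. 1 g0 = 9.80665 m/s^2, so 0.1809 m/s^2 = 0.1809 / 9.80665 = 0.018446666 g0 ≈ 0.01845 g0 (4 s.f.).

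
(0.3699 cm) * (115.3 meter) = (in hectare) 1 cm = 0.01 m, so 0.3699 cm = 0.3699 * 0.01 = 0.003699 m. 115.3 meter = 115.3 m. Combine: 0.003699 m * 115.3 m = 0.4264947 m^2. 1 hectare = 10000 m^2, so 0.4264947 m^2 = 0.4264947 / 10000 = 4.264947e-05 hectare ≈ 4.265e-05 hectare (4 s.f.). Final answer: 4.265e-05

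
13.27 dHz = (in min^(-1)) 79.62. Check: 1 dHz = 0.1 Hz, so 13.27 dHz = 13.27 * 0.1 = 1.327 Hz. 1 min^(-1) = 0.016666667 Hz, so 1.327 Hz = 1.327 / 0.016666667 = 79.62 min^(-1).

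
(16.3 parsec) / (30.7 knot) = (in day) 3.686e+11. Check: 1 parsec = 3.0856776e+16 m, so 16.3 parsec = 16.3 * 3.0856776e+16 = 5.0296545e+17 m. 1 knot = 0.51444444 m/s, so 30.7 knot = 30.7 * 0.51444444 = 15.793444 m/s. Combine: 5.0296545e+17 m / 15.793444 m/s = 3.1846469e+16 s. 1 day = 86400 s, so 3.1846469e+16 s = 3.1846469e+16 / 86400 = 3.685934e+11 day ≈ 3.686e+11 day (4 s.f.).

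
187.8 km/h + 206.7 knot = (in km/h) 1 km/h = 0.27777778 m/s, so 187.8 km/h = 187.8 * 0.27777778 = 52.166667 m/s. 1 knot = 0.51444444 m/s, so 206.7 knot = 206.7 * 0.51444444 = 106.33567 m/s. Sum: 52.166667 + 106.33567 = 158.50233 m/s. 1 km/h = 0.27777778 m/s, so 158.50233 m/s = 158.50233 / 0.27777778 = 570.6084 km/h ≈ 570.6 km/h (4 s.f.). Final answer: 570.6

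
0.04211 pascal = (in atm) 0.04211 pascal = 0.04211 Pa. 1 atm = 101325 Pa, so 0.04211 Pa = 0.04211 / 101325 = 4.1559339e-07 atm ≈ 4.156e-07 atm (4 s.f.). Final answer: 4.156e-07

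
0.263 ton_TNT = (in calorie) 1 ton_TNT = 4.184e+09 J, so 0.263 ton_TNT = 0.263 * 4.184e+09 = 1.100392e+09 J. 1 calorie = 4.184 J, so 1.100392e+09 J = 1.100392e+09 / 4.184 = 2.63e+08 calorie. Final answer: 2.63e+08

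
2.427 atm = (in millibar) 2459. Check: 1 atm = 101325 Pa, so 2.427 atm = 2.427 * 101325 = 245915.77 Pa. 1 millibar = 100 Pa, so 245915.77 Pa = 245915.77 / 100 = 2459.1577 millibar ≈ 2459 millibar (4 s.f.).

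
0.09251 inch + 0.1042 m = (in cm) 1 inch = 0.0254 m, so 0.09251 inch = 0.09251 * 0.0254 = 0.002349754 m. 0.1042 m is already in m. Sum: 0.002349754 + 0.1042 = 0.10654975 m. 1 cm = 0.01 m, so 0.10654975 m = 0.10654975 / 0.01 = 10.654975 cm ≈ 10.65 cm (4 s.f.). Final answer: 10.65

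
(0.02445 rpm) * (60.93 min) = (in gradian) 1 rpm = 0.10471976 rad/s, so 0.02445 rpm = 0.02445 * 0.10471976 = 0.002560398 rad/s. 1 min = 60 s, so 60.93 min = 60.93 * 60 = 3655.8 s. Combine: 0.002560398 rad/s * 3655.8 s = 9.3603031 rad. 1 gradian = 0.015707963 rad, so 9.3603031 rad = 9.3603031 / 0.015707963 = 595.8954 gradian ≈ 595.9 gradian (4 s.f.). Final answer: 595.9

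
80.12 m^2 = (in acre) 0.0198. Check: 1 acre = 4046.8564 m^2, so 80.12 m^2 = 80.12 / 4046.8564 = 0.019798083 acre ≈ 0.0198 acre (4 s.f.).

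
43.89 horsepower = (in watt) 3.273e+04. Check: 1 horsepower = 745.69987 W, so 43.89 horsepower = 43.89 * 745.69987 = 32728.767 W. 32728.767 W = 32728.767 watt ≈ 3.273e+04 watt (4 s.f.).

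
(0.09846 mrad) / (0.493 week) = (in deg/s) 1.892e-08. Check: 1 mrad = 0.001 rad, so 0.09846 mrad = 0.09846 * 0.001 = 9.846e-05 rad. 1 week = 604800 s, so 0.493 week = 0.493 * 604800 = 298166.4 s. Combine: 9.846e-05 rad / 298166.4 s = 3.3021829e-10 rad/s. 1 deg/s = 0.017453293 rad/s, so 3.3021829e-10 rad/s = 3.3021829e-10 / 0.017453293 = 1.8920115e-08 deg/s ≈ 1.892e-08 deg/s (4 s.f.).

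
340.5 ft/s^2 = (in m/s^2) 103.8. Check: 1 ft/s^2 = 0.3048 m/s^2, so 340.5 ft/s^2 = 340.5 * 0.3048 = 103.7844 m/s^2. Result: 103.7844 m/s^2 ≈ 103.8 m/s^2 (4 s.f.).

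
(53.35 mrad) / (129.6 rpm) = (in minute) 6.552e-05. Check: 1 mrad = 0.001 rad, so 53.35 mrad = 53.35 * 0.001 = 0.05335 rad. 1 rpm = 0.10471976 rad/s, so 129.6 rpm = 129.6 * 0.10471976 = 13.57168 rad/s. Combine: 0.05335 rad / 13.57168 rad/s = 0.0039309797 s. 1 minute = 60 s, so 0.0039309797 s = 0.0039309797 / 60 = 6.5516329e-05 minute ≈ 6.552e-05 minute (4 s.f.).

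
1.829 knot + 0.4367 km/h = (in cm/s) 106.2. Check: 1 knot = 0.51444444 m/s, so 1.829 knot = 1.829 * 0.51444444 = 0.94091889 m/s. 1 km/h = 0.27777778 m/s, so 0.4367 km/h = 0.4367 * 0.27777778 = 0.12130556 m/s. Sum: 0.94091889 + 0.12130556 = 1.0622244 m/s. 1 cm/s = 0.01 m/s, so 1.0622244 m/s = 1.0622244 / 0.01 = 106.22244 cm/s ≈ 106.2 cm/s (4 s.f.).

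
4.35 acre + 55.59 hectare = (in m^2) 1 acre = 4046.8564 m^2, so 4.35 acre = 4.35 * 4046.8564 = 17603.825 m^2. 1 hectare = 10000 m^2, so 55.59 hectare = 55.59 * 10000 = 555900 m^2. Sum: 17603.825 + 555900 = 573503.83 m^2. Result: 573503.83 m^2 ≈ 5.735e+05 m^2 (4 s.f.). Final answer: 5.735e+05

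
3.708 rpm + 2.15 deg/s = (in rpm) 1 rpm = 0.10471976 rad/s, so 3.708 rpm = 3.708 * 0.10471976 = 0.38830085 rad/s. 1 deg/s = 0.017453293 rad/s, so 2.15 deg/s = 2.15 * 0.017453293 = 0.037524579 rad/s. Sum: 0.38830085 + 0.037524579 = 0.42582543 rad/s. 1 rpm = 0.10471976 rad/s, so 0.42582543 rad/s = 0.42582543 / 0.10471976 = 4.0663333 rpm ≈ 4.066 rpm (4 s.f.). Final answer: 4.066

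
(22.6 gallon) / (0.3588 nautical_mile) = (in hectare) 1.287e-08. Check: 1 gallon = 0.0037854118 m^3, so 22.6 gallon = 22.6 * 0.0037854118 = 0.085550306 m^3. 1 nautical_mile = 1852 m, so 0.3588 nautical_mile = 0.3588 * 1852 = 664.4976 m. Combine: 0.085550306 m^3 / 664.4976 m = 0.00012874434 m^2. 1 hectare = 10000 m^2, so 0.00012874434 m^2 = 0.00012874434 / 10000 = 1.2874434e-08 hectare ≈ 1.287e-08 hectare (4 s.f.).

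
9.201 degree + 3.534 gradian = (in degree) 1 degree = 0.017453293 rad, so 9.201 degree = 9.201 * 0.017453293 = 0.16058774 rad. 1 gradian = 0.015707963 rad, so 3.534 gradian = 3.534 * 0.015707963 = 0.055511942 rad. Sum: 0.16058774 + 0.055511942 = 0.21609969 rad. 1 degree = 0.017453293 rad, so 0.21609969 rad = 0.21609969 / 0.017453293 = 12.3816 degree ≈ 12.38 degree (4 s.f.). Final answer: 12.38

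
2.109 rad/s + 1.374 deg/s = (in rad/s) 2.109 rad/s is already in rad/s. 1 deg/s = 0.017453293 rad/s, so 1.374 deg/s = 1.374 * 0.017453293 = 0.023980824 rad/s. Sum: 2.109 + 0.023980824 = 2.1329808 rad/s. Result: 2.1329808 rad/s ≈ 2.133 rad/s (4 s.f.). Final answer: 2.133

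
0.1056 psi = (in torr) 5.461. Check: 1 psi = 6894.7573 Pa, so 0.1056 psi = 0.1056 * 6894.7573 = 728.08637 Pa. 1 torr = 133.32237 Pa, so 728.08637 Pa = 728.08637 / 133.32237 = 5.4610969 torr ≈ 5.461 torr (4 s.f.).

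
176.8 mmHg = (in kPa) 1 mmHg = 133.32237 Pa, so 176.8 mmHg = 176.8 * 133.32237 = 23571.395 Pa. 1 kPa = 1000 Pa, so 23571.395 Pa = 23571.395 / 1000 = 23.571395 kPa ≈ 23.57 kPa (4 s.f.). Final answer: 23.57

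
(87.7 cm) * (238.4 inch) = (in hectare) 1 cm = 0.01 m, so 87.7 cm = 87.7 * 0.01 = 0.877 m. 1 inch = 0.0254 m, so 238.4 inch = 238.4 * 0.0254 = 6.05536 m. Combine: 0.877 m * 6.05536 m = 5.3105507 m^2. 1 hectare = 10000 m^2, so 5.3105507 m^2 = 5.3105507 / 10000 = 0.00053105507 hectare ≈ 0.0005311 hectare (4 s.f.). Final answer: 0.0005311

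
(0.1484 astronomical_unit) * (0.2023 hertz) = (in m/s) 4.491e+09. Check: 1 astronomical_unit = 1.4959787e+11 m, so 0.1484 astronomical_unit = 0.1484 * 1.4959787e+11 = 2.2200324e+10 m. 0.2023 hertz = 0.2023 Hz. Combine: 2.2200324e+10 m * 0.2023 Hz = 4.4911255e+09 m/s. Result: 4.4911255e+09 m/s ≈ 4.491e+09 m/s (4 s.f.).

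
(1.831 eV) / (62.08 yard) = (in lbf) 1.162e-21. Check: 1 eV = 1.6021766e-19 J, so 1.831 eV = 1.831 * 1.6021766e-19 = 2.9335854e-19 J. 1 yard = 0.9144 m, so 62.08 yard = 62.08 * 0.9144 = 56.765952 m. Combine: 2.9335854e-19 J / 56.765952 m = 5.1678609e-21 N. 1 lbf = 4.4482216 N, so 5.1678609e-21 N = 5.1678609e-21 / 4.4482216 = 1.1617813e-21 lbf ≈ 1.162e-21 lbf (4 s.f.).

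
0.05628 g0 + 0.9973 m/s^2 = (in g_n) 0.158. Check: 1 g0 = 9.80665 m/s^2, so 0.05628 g0 = 0.05628 * 9.80665 = 0.55191826 m/s^2. 0.9973 m/s^2 is already in m/s^2. Sum: 0.55191826 + 0.9973 = 1.5492183 m/s^2. 1 g_n = 9.80665 m/s^2, so 1.5492183 m/s^2 = 1.5492183 / 9.80665 = 0.1579763 g_n ≈ 0.158 g_n (4 s.f.).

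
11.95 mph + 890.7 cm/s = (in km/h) 51.3. Check: 1 mph = 0.44704 m/s, so 11.95 mph = 11.95 * 0.44704 = 5.342128 m/s. 1 cm/s = 0.01 m/s, so 890.7 cm/s = 890.7 * 0.01 = 8.907 m/s. Sum: 5.342128 + 8.907 = 14.249128 m/s. 1 km/h = 0.27777778 m/s, so 14.249128 m/s = 14.249128 / 0.27777778 = 51.296861 km/h ≈ 51.3 km/h (4 s.f.).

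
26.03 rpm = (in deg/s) 156.2. Check: 1 rpm = 0.10471976 rad/s, so 26.03 rpm = 26.03 * 0.10471976 = 2.7258552 rad/s. 1 deg/s = 0.017453293 rad/s, so 2.7258552 rad/s = 2.7258552 / 0.017453293 = 156.18 deg/s ≈ 156.2 deg/s (4 s.f.).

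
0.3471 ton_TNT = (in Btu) 1 ton_TNT = 4.184e+09 J, so 0.3471 ton_TNT = 0.3471 * 4.184e+09 = 1.4522664e+09 J. 1 Btu = 1055.0559 J, so 1.4522664e+09 J = 1.4522664e+09 / 1055.0559 = 1376483 Btu ≈ 1.376e+06 Btu (4 s.f.). Final answer: 1.376e+06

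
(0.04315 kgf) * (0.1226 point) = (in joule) 1 kgf = 9.80665 N, so 0.04315 kgf = 0.04315 * 9.80665 = 0.42315695 N. 1 point = 0.00035277778 m, so 0.1226 point = 0.1226 * 0.00035277778 = 4.3250556e-05 m. Combine: 0.42315695 N * 4.3250556e-05 m = 1.8301773e-05 J. 1.8301773e-05 J = 1.8301773e-05 joule ≈ 1.83e-05 joule (4 s.f.). Final answer: 1.83e-05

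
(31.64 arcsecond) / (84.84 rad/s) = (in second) 1 arcsecond = 4.8481368e-06 rad, so 31.64 arcsecond = 31.64 * 4.8481368e-06 = 0.00015339505 rad. 84.84 rad/s is already in rad/s. Combine: 0.00015339505 rad / 84.84 rad/s = 1.808051e-06 s. 1.808051e-06 s = 1.808051e-06 second ≈ 1.808e-06 second (4 s.f.). Final answer: 1.808e-06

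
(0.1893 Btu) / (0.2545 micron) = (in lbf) 1.764e+08. Check: 1 Btu = 1055.0559 J, so 0.1893 Btu = 0.1893 * 1055.0559 = 199.72207 J. 1 micron = 1e-06 m, so 0.2545 micron = 0.2545 * 1e-06 = 2.545e-07 m. Combine: 199.72207 J / 2.545e-07 m = 7.8476257e+08 N. 1 lbf = 4.4482216 N, so 7.8476257e+08 N = 7.8476257e+08 / 4.4482216 = 1.7642164e+08 lbf ≈ 1.764e+08 lbf (4 s.f.).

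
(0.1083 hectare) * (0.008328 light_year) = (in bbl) 5.367e+17. Check: 1 hectare = 10000 m^2, so 0.1083 hectare = 0.1083 * 10000 = 1083 m^2. 1 light_year = 9.4607305e+15 m, so 0.008328 light_year = 0.008328 * 9.4607305e+15 = 7.8788963e+13 m. Combine: 1083 m^2 * 7.8788963e+13 m = 8.5328447e+16 m^3. 1 bbl = 0.15898729 m^3, so 8.5328447e+16 m^3 = 8.5328447e+16 / 0.15898729 = 5.3669979e+17 bbl ≈ 5.367e+17 bbl (4 s.f.).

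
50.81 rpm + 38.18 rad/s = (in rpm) 1 rpm = 0.10471976 rad/s, so 50.81 rpm = 50.81 * 0.10471976 = 5.3208108 rad/s. 38.18 rad/s is already in rad/s. Sum: 5.3208108 + 38.18 = 43.500811 rad/s. 1 rpm = 0.10471976 rad/s, so 43.500811 rad/s = 43.500811 / 0.10471976 = 415.40214 rpm ≈ 415.4 rpm (4 s.f.). Final answer: 415.4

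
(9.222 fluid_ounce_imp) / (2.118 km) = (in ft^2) 1 fluid_ounce_imp = 2.8413063e-05 m^3, so 9.222 fluid_ounce_imp = 9.222 * 2.8413063e-05 = 0.00026202526 m^3. 1 km = 1000 m, so 2.118 km = 2.118 * 1000 = 2118 m. Combine: 0.00026202526 m^3 / 2118 m = 1.2371353e-07 m^2. 1 ft^2 = 0.09290304 m^2, so 1.2371353e-07 m^2 = 1.2371353e-07 / 0.09290304 = 1.3316414e-06 ft^2 ≈ 1.332e-06 ft^2 (4 s.f.). Final answer: 1.332e-06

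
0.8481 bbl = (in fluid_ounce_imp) 1 bbl = 0.15898729 m^3, so 0.8481 bbl = 0.8481 * 0.15898729 = 0.13483712 m^3. 1 fluid_ounce_imp = 2.8413063e-05 m^3, so 0.13483712 m^3 = 0.13483712 / 2.8413063e-05 = 4745.6034 fluid_ounce_imp ≈ 4746 fluid_ounce_imp (4 s.f.). Final answer: 4746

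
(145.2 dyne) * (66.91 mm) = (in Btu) 1 dyne = 1e-05 N, so 145.2 dyne = 145.2 * 1e-05 = 0.001452 N. 1 mm = 0.001 m, so 66.91 mm = 66.91 * 0.001 = 0.06691 m. Combine: 0.001452 N * 0.06691 m = 9.715332e-05 J. 1 Btu = 1055.0559 J, so 9.715332e-05 J = 9.715332e-05 / 1055.0559 = 9.208358e-08 Btu ≈ 9.208e-08 Btu (4 s.f.). Final answer: 9.208e-08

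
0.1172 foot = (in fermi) 1 foot = 0.3048 m, so 0.1172 foot = 0.1172 * 0.3048 = 0.03572256 m. 1 fermi = 1e-15 m, so 0.03572256 m = 0.03572256 / 1e-15 = 3.572256e+13 fermi ≈ 3.572e+13 fermi (4 s.f.). Final answer: 3.572e+13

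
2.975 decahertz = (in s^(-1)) 29.75. Check: 1 decahertz = 10 Hz, so 2.975 decahertz = 2.975 * 10 = 29.75 Hz. 29.75 Hz = 29.75 s^(-1).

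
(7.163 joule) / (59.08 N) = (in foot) 7.163 joule = 7.163 J. 59.08 N is already in N. Combine: 7.163 J / 59.08 N = 0.12124238 m. 1 foot = 0.3048 m, so 0.12124238 m = 0.12124238 / 0.3048 = 0.39777685 foot ≈ 0.3978 foot (4 s.f.). Final answer: 0.3978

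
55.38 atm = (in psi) 813.9. Check: 1 atm = 101325 Pa, so 55.38 atm = 55.38 * 101325 = 5611378.5 Pa. 1 psi = 6894.7573 Pa, so 5611378.5 Pa = 5611378.5 / 6894.7573 = 813.86164 psi ≈ 813.9 psi (4 s.f.).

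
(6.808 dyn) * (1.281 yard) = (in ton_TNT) 1 dyn = 1e-05 N, so 6.808 dyn = 6.808 * 1e-05 = 6.808e-05 N. 1 yard = 0.9144 m, so 1.281 yard = 1.281 * 0.9144 = 1.1713464 m. Combine: 6.808e-05 N * 1.1713464 m = 7.9745263e-05 J. 1 ton_TNT = 4.184e+09 J, so 7.9745263e-05 J = 7.9745263e-05 / 4.184e+09 = 1.9059575e-14 ton_TNT ≈ 1.906e-14 ton_TNT (4 s.f.). Final answer: 1.906e-14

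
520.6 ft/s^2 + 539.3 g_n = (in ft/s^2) 1 ft/s^2 = 0.3048 m/s^2, so 520.6 ft/s^2 = 520.6 * 0.3048 = 158.67888 m/s^2. 1 g_n = 9.80665 m/s^2, so 539.3 g_n = 539.3 * 9.80665 = 5288.7263 m/s^2. Sum: 158.67888 + 5288.7263 = 5447.4052 m/s^2. 1 ft/s^2 = 0.3048 m/s^2, so 5447.4052 m/s^2 = 5447.4052 / 0.3048 = 17872.064 ft/s^2 ≈ 1.787e+04 ft/s^2 (4 s.f.). Final answer: 1.787e+04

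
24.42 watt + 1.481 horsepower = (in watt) 1129. Check: 24.42 watt = 24.42 W. 1 horsepower = 745.69987 W, so 1.481 horsepower = 1.481 * 745.69987 = 1104.3815 W. Sum: 24.42 + 1104.3815 = 1128.8015 W. 1128.8015 W = 1128.8015 watt ≈ 1129 watt (4 s.f.).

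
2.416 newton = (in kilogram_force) 0.2464. Check: 2.416 newton = 2.416 N. 1 kilogram_force = 9.80665 N, so 2.416 N = 2.416 / 9.80665 = 0.24636344 kilogram_force ≈ 0.2464 kilogram_force (4 s.f.).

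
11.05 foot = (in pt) 1 foot = 0.3048 m, so 11.05 foot = 11.05 * 0.3048 = 3.36804 m. 1 pt = 0.00035277778 m, so 3.36804 m = 3.36804 / 0.00035277778 = 9547.2 pt ≈ 9547 pt (4 s.f.). Final answer: 9547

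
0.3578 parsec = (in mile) 6.86e+12. Check: 1 parsec = 3.0856776e+16 m, so 0.3578 parsec = 0.3578 * 3.0856776e+16 = 1.1040554e+16 m. 1 mile = 1609.344 m, so 1.1040554e+16 m = 1.1040554e+16 / 1609.344 = 6.8602824e+12 mile ≈ 6.86e+12 mile (4 s.f.).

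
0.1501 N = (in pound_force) 1 pound_force = 4.4482216 N, so 0.1501 N = 0.1501 / 4.4482216 = 0.033743822 pound_force ≈ 0.03374 pound_force (4 s.f.). Final answer: 0.03374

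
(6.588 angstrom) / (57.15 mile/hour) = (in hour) 7.163e-15. Check: 1 angstrom = 1e-10 m, so 6.588 angstrom = 6.588 * 1e-10 = 6.588e-10 m. 1 mile/hour = 0.44704 m/s, so 57.15 mile/hour = 57.15 * 0.44704 = 25.548336 m/s. Combine: 6.588e-10 m / 25.548336 m/s = 2.5786415e-11 s. 1 hour = 3600 s, so 2.5786415e-11 s = 2.5786415e-11 / 3600 = 7.1628931e-15 hour ≈ 7.163e-15 hour (4 s.f.).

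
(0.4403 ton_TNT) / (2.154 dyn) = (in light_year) 1 ton_TNT = 4.184e+09 J, so 0.4403 ton_TNT = 0.4403 * 4.184e+09 = 1.8422152e+09 J. 1 dyn = 1e-05 N, so 2.154 dyn = 2.154 * 1e-05 = 2.154e-05 N. Combine: 1.8422152e+09 J / 2.154e-05 N = 8.5525311e+13 m. 1 light_year = 9.4607305e+15 m, so 8.5525311e+13 m = 8.5525311e+13 / 9.4607305e+15 = 0.0090400325 light_year ≈ 0.00904 light_year (4 s.f.). Final answer: 0.00904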